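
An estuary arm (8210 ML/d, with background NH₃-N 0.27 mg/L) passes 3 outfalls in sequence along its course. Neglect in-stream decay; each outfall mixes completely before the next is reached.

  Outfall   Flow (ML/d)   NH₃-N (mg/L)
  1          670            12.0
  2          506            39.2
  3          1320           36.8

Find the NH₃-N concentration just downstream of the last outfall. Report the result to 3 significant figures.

7.35 mg/L

Below outfall 1: Q → 8880 ML/d, C = (8210·0.2700 + 670.0·12.00)/8880 = 1.155 mg/L.
Below outfall 2: Q → 9386 ML/d, C = (8880·1.155 + 506.0·39.20)/9386 = 3.206 mg/L.
Below outfall 3: Q → 10710 ML/d, C = (9386·3.206 + 1320·36.80)/10710 = 7.348 mg/L.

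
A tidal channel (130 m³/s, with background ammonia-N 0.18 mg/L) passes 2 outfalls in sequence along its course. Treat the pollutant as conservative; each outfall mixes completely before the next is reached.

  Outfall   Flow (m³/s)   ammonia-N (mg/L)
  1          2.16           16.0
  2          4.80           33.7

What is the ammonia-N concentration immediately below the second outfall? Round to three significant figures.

Outfall 1: combined Q = 132.2 m³/s; C = (130.0·0.1800 + 2.160·16.00)/132.2 = 0.4386 mg/L.
Outfall 2: combined Q = 137.0 m³/s; C = (132.2·0.4386 + 4.800·33.70)/137.0 = 1.604 mg/L.

1.60 mg/L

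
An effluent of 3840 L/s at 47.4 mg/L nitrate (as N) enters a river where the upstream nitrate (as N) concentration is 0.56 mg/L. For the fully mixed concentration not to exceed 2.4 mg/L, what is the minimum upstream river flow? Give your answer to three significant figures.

93900 L/s

Set C_mix = 2.4: (Q·0.5600 + 3840·47.40) / (Q + 3840) = 2.4
→ Q = 3840·(47.40 − 2.4)/(2.4 − 0.5600) = 93910 L/s.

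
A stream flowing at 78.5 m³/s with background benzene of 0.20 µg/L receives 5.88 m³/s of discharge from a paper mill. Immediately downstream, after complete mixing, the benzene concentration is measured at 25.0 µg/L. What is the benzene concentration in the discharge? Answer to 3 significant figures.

356 µg/L

Mass balance: 78.50·0.2000 + 5.880·Cₑ = 84.38·25.00
→ Cₑ = (84.38·25.00 − 78.50·0.2000) / 5.880 = 356.1 µg/L.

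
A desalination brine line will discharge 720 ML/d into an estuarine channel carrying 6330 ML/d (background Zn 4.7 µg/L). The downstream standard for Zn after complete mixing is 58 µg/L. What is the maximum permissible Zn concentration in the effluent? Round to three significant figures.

527 µg/L

At the limit, (Qr·Cr + Qe·Cₑ)/(Qr + Qe) = 58:
Cₑ = (7050·58 − 6330·4.700) / 720.0 = 526.6 µg/L.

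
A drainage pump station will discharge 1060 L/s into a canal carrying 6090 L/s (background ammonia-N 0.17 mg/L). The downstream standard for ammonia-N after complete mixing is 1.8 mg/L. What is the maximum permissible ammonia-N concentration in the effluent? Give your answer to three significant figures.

11.2 mg/L

At the limit, (Qr·Cr + Qe·Cₑ)/(Qr + Qe) = 1.8:
Cₑ = (7150·1.8 − 6090·0.1700) / 1060 = 11.16 mg/L.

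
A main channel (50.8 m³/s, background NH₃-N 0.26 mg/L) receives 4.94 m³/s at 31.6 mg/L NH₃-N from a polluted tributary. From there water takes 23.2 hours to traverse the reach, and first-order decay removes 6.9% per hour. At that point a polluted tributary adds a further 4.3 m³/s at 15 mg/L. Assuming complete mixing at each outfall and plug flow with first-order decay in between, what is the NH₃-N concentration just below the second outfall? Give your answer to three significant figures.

1.61 mg/L

Conservation of mass: C = (50.80·0.2600 + 4.940·31.60) / 55.74 = 169.3/55.74 = 3.038 mg/L; combined flow 55.74 m³/s.
6.9%/h lost → k = −ln(1 − 0.069) = 0.07150 h⁻¹.
After decay, C = 3.038 × e^(−kt) = 3.038 × 0.1904 = 0.5783 mg/L.
At the second outfall, C = (55.74·0.5783 + 4.300·15.00) / (55.74 + 4.300) = 1.611 mg/L.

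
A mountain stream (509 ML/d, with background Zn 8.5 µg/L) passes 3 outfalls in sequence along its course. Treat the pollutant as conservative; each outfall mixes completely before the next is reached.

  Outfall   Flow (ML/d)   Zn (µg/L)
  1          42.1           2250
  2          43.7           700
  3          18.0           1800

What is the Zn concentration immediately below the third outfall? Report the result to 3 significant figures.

264 µg/L

Below outfall 1: Q → 551.1 ML/d, C = (509.0·8.500 + 42.10·2250)/551.1 = 179.7 µg/L.
Below outfall 2: Q → 594.8 ML/d, C = (551.1·179.7 + 43.70·700.0)/594.8 = 218.0 µg/L.
Below outfall 3: Q → 612.8 ML/d, C = (594.8·218.0 + 18.00·1800)/612.8 = 264.4 µg/L.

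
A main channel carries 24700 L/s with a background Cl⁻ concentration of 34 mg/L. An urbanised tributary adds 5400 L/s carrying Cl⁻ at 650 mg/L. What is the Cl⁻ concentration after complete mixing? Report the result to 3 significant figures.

Conservation of mass: C = (24700·34.00 + 5400·650.0) / 30100 = 4350000/30100 = 144.5 mg/L.

145 mg/L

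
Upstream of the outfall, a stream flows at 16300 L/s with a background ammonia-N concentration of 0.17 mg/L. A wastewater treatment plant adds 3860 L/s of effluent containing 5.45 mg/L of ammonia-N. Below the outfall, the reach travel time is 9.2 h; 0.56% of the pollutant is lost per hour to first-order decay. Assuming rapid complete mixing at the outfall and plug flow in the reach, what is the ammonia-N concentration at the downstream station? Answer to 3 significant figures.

Mixed concentration C = ΣQC/ΣQ = (16300·0.1700 + 3860·5.450) / 20160 = 23810/20160 = 1.181 mg/L.
0.56%/h lost → k = −ln(1 − 0.0056) = 0.005616 h⁻¹.
Decay over the reach: 1.181·exp(−kt) = 1.181·0.9496 = 1.121 mg/L.

1.12 mg/L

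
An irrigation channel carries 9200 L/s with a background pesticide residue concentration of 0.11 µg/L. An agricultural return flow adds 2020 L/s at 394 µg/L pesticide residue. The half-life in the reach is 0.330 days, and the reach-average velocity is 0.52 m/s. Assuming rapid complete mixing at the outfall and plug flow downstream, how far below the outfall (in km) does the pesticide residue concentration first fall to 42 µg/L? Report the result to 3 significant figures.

Conservation of mass: C = (9200·0.1100 + 2020·394.0) / 11220 = 796900/11220 = 71.02 µg/L.
Half-life 0.330 d → k = ln 2 / 0.330 = 2.100 d⁻¹.
Set 71.02·exp(−k·t) = 42 → t = ln(71.02/42)/k = 21610 s = 6.003 h.
Distance = v·t = 0.52·21610 = 11240 m = 11.24 km.

11.2 km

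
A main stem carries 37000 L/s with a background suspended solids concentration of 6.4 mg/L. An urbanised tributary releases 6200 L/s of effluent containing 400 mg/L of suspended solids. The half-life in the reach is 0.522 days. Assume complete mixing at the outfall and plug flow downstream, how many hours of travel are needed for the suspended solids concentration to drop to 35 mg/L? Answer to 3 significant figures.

10.6 h

Mixed concentration C = ΣQC/ΣQ = (37000·6.400 + 6200·400.0) / 43200 = 2717000/43200 = 62.89 mg/L.
Half-life 0.522 d → k = ln 2 / 0.522 = 1.328 d⁻¹.
62.89·exp(−k·t) = 35 → t = ln(62.89/35)/k = 38130 s = 10.59 h.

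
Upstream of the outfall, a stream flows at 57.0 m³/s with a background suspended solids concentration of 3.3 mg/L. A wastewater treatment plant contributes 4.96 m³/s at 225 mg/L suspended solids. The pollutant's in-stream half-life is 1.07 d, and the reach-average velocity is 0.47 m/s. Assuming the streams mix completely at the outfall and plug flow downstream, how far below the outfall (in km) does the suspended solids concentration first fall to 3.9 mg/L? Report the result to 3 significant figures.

106 km

Mixed concentration C = ΣQC/ΣQ = (57.00·3.300 + 4.960·225.0) / 61.96 = 1304/61.96 = 21.05 mg/L.
Half-life 1.07 d → k = ln 2 / 1.07 = 0.6478 d⁻¹.
Set 21.05·exp(−k·t) = 3.9 → t = ln(21.05/3.9)/k = 224800 s = 62.46 h.
Distance = v·t = 0.47·224800 = 105700 m = 105.7 km.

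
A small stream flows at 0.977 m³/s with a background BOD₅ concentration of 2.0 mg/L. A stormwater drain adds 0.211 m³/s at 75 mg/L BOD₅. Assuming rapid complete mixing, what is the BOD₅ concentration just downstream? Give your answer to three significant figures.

15.0 mg/L

Conservation of mass: C = (0.9770·2.000 + 0.2110·75.00) / 1.188 = 17.78/1.188 = 14.97 mg/L.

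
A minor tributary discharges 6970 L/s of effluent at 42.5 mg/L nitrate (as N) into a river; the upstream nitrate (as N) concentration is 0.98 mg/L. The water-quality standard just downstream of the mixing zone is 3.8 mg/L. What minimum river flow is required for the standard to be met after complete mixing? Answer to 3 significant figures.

95700 L/s

Set C_mix = 3.8: (Q·0.9800 + 6970·42.50) / (Q + 6970) = 3.8
→ Q = 6970·(42.50 − 3.8)/(3.8 − 0.9800) = 95650 L/s.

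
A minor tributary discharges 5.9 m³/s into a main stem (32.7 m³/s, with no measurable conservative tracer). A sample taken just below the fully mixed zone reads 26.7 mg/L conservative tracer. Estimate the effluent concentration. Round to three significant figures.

Mass balance: 32.70·0 + 5.900·Cₑ = 38.60·26.70
→ Cₑ = (38.60·26.70 − 32.70·0) / 5.900 = 174.7 mg/L.

175 mg/L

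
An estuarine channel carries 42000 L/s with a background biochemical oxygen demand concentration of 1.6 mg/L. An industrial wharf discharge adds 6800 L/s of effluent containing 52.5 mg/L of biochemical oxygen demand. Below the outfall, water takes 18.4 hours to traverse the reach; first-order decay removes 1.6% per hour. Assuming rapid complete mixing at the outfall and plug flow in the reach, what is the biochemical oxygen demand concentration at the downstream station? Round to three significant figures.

6.46 mg/L

After mixing, C = (42000·1.600 + 6800·52.50) / 48800 = 424200/48800 = 8.693 mg/L.
1.6%/h lost → k = −ln(1 − 0.016) = 0.01613 h⁻¹.
After decay, C = 8.693 × e^(−kt) = 8.693 × 0.7432 = 6.460 mg/L.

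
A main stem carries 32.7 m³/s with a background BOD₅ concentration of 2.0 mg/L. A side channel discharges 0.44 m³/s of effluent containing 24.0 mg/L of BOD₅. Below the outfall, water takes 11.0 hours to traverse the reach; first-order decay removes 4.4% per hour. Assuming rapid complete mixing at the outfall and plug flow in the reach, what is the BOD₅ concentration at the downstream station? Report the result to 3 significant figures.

Mass balance: C = (32.70·2.000 + 0.4400·24.00) / 33.14 = 75.96/33.14 = 2.292 mg/L.
4.4%/h lost → k = −ln(1 − 0.044) = 0.04500 h⁻¹.
First-order decay: C = 2.292·exp(−k·t) = 2.292·0.6096 = 1.397 mg/L.

1.40 mg/L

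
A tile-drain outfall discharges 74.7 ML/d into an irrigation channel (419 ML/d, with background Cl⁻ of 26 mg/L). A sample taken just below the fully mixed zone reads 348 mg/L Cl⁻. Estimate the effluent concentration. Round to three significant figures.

Mass balance: 419.0·26.00 + 74.70·Cₑ = 493.7·348.0
→ Cₑ = (493.7·348.0 − 419.0·26.00) / 74.70 = 2154 mg/L.

2150 mg/L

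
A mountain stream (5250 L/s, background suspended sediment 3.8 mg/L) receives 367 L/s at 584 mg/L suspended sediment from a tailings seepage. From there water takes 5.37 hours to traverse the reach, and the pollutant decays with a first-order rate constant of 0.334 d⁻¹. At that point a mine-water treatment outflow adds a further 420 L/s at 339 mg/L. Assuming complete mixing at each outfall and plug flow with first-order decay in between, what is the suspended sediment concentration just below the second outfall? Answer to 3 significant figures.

Mass balance: C = (5250·3.800 + 367.0·584.0) / 5617 = 234300/5617 = 41.71 mg/L; combined flow 5617 L/s.
Applying C = C₀e^(−kt): 41.71 × 0.9280 = 38.71 mg/L.
At the second outfall, C = (5617·38.71 + 420.0·339.0) / (5617 + 420.0) = 59.60 mg/L.

59.6 mg/L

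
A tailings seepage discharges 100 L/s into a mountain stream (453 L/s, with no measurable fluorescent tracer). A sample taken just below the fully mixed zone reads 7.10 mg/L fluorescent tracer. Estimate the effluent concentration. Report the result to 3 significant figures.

Mass balance: 453.0·0 + 100.0·Cₑ = 553.0·7.100
→ Cₑ = (553.0·7.100 − 453.0·0) / 100.0 = 39.26 mg/L.

39.3 mg/L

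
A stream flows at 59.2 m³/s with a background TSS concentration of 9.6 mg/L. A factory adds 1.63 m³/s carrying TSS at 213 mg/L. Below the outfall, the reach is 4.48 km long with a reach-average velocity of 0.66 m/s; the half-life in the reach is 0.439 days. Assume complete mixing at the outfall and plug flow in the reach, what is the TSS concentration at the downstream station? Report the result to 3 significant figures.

Mass balance: C = (59.20·9.600 + 1.630·213.0) / 60.83 = 915.5/60.83 = 15.05 mg/L.
Travel time t = 4.48·1000 / 0.66 = 6788 s = 1.886 h.
Half-life 0.439 d → k = ln 2 / 0.439 = 1.579 d⁻¹.
Decay over the reach: 15.05·exp(−kt) = 15.05·0.8833 = 13.29 mg/L.

13.3 mg/L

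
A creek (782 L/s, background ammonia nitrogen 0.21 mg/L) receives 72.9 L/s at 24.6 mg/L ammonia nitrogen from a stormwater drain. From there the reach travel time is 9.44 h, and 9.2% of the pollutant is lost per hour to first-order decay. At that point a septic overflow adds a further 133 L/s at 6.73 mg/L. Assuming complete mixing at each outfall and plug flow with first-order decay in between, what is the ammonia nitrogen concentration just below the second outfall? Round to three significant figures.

Mixed concentration C = ΣQC/ΣQ = (782.0·0.2100 + 72.90·24.60) / 854.9 = 1958/854.9 = 2.290 mg/L; combined flow 854.9 L/s.
9.2%/h lost → k = −ln(1 − 0.092) = 0.09651 h⁻¹.
First-order decay: C = 2.290·exp(−k·t) = 2.290·0.4021 = 0.9207 mg/L.
Second outfall: C = (854.9·0.9207 + 133.0·6.730)/987.9 = 1.703 mg/L.

1.70 mg/L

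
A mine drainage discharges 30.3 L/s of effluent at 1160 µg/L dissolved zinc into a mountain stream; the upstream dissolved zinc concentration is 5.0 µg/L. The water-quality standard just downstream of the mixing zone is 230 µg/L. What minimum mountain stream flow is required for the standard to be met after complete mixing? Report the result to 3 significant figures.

Set C_mix = 230: (Q·5.000 + 30.30·1160) / (Q + 30.30) = 230
→ Q = 30.30·(1160 − 230)/(230 − 5.000) = 125.2 L/s.

125 L/s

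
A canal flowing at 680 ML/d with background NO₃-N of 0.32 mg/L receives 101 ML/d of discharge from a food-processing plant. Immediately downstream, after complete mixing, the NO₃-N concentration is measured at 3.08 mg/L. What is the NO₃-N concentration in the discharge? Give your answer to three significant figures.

Mass balance: 680.0·0.3200 + 101.0·Cₑ = 781.0·3.080
→ Cₑ = (781.0·3.080 − 680.0·0.3200) / 101.0 = 21.66 mg/L.

21.7 mg/L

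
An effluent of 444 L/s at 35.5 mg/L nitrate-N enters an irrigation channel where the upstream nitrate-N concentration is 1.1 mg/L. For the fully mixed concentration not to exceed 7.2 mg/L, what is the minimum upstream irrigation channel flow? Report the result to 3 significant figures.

Set C_mix = 7.2: (Q·1.100 + 444.0·35.50) / (Q + 444.0) = 7.2
→ Q = 444.0·(35.50 − 7.2)/(7.2 − 1.100) = 2060 L/s.

2060 L/s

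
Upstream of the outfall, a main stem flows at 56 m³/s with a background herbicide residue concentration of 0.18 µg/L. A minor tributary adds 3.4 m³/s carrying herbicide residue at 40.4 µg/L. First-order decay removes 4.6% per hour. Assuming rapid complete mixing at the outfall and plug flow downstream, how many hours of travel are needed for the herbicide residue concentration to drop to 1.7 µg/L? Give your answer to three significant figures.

8.04 h

Conservation of mass: C = (56.00·0.1800 + 3.400·40.40) / 59.40 = 147.4/59.40 = 2.482 µg/L.
4.6%/h lost → k = −ln(1 − 0.046) = 0.04709 h⁻¹.
2.482·exp(−k·t) = 1.7 → t = ln(2.482/1.7)/k = 28940 s = 8.038 h.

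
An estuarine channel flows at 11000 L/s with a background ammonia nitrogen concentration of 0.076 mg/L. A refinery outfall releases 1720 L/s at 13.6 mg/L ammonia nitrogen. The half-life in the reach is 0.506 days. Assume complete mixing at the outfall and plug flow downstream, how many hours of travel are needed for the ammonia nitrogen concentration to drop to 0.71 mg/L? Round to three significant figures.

17.3 h

After mixing, C = (11000·0.07600 + 1720·13.60) / 12720 = 24230/12720 = 1.905 mg/L.
Half-life 0.506 d → k = ln 2 / 0.506 = 1.370 d⁻¹.
1.905·exp(−k·t) = 0.71 → t = ln(1.905/0.71)/k = 62240 s = 17.29 h.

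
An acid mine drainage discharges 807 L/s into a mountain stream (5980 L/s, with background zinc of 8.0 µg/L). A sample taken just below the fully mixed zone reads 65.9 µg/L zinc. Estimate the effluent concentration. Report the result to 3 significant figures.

Mass balance: 5980·8.000 + 807.0·Cₑ = 6787·65.90
→ Cₑ = (6787·65.90 − 5980·8.000) / 807.0 = 494.9 µg/L.

495 µg/L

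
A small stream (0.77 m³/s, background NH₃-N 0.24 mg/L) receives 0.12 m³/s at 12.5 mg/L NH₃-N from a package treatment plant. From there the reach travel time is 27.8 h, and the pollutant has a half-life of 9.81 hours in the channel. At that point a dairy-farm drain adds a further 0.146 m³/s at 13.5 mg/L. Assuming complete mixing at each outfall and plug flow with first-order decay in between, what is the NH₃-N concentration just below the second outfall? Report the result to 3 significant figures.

2.13 mg/L

Mixed concentration C = ΣQC/ΣQ = (0.7700·0.2400 + 0.1200·12.50) / 0.8900 = 1.685/0.8900 = 1.893 mg/L; combined flow 0.8900 m³/s.
Half-life 9.81 h → k = ln 2 / 9.81 = 0.07066 h⁻¹ = 1.696 d⁻¹.
Decay over the reach: 1.893·exp(−kt) = 1.893·0.1403 = 0.2655 mg/L.
Second outfall: C = (0.8900·0.2655 + 0.1460·13.50)/1.036 = 2.131 mg/L.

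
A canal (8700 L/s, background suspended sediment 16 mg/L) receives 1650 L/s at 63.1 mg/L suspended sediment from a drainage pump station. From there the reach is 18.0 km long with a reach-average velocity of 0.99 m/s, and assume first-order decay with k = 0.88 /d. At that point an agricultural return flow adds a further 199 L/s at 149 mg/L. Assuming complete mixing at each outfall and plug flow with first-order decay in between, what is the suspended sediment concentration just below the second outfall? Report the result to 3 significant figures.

After mixing, C = (8700·16.00 + 1650·63.10) / 10350 = 243300/10350 = 23.51 mg/L; combined flow 10350 L/s.
Travel time t = 18.0·1000 / 0.99 = 18180 s = 5.051 h.
Decay over the reach: 23.51·exp(−kt) = 23.51·0.8310 = 19.53 mg/L.
At the second outfall, C = (10350·19.53 + 199.0·149.0) / (10350 + 199.0) = 21.98 mg/L.

22.0 mg/L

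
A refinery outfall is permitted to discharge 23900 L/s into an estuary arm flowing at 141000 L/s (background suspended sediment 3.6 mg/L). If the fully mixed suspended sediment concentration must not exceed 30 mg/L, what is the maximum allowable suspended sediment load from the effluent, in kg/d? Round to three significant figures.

Mass balance at the limit: 141000·3.600 + 23900·Cₑ = 164900·30 → Cₑ = 185.7 mg/L.
23900 L/s = 23.90 m³/s. Load = 23.90 m³/s × 185.7 g/m³ × 86 400 s/d = 383600 kg/d.

384000 kg/d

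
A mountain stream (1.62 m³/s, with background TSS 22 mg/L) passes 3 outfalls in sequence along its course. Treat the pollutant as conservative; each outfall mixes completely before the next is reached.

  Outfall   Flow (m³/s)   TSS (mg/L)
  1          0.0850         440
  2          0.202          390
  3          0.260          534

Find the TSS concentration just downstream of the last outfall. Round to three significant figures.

Outfall 1: combined Q = 1.705 m³/s; C = (1.620·22.00 + 0.08500·440.0)/1.705 = 42.84 mg/L.
Outfall 2: combined Q = 1.907 m³/s; C = (1.705·42.84 + 0.2020·390.0)/1.907 = 79.61 mg/L.
Outfall 3: combined Q = 2.167 m³/s; C = (1.907·79.61 + 0.2600·534.0)/2.167 = 134.1 mg/L.

134 mg/L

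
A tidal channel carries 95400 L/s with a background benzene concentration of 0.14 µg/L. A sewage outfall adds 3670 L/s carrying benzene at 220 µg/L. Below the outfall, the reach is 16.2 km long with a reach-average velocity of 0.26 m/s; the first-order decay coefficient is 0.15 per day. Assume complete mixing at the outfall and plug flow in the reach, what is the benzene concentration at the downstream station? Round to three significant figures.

7.44 µg/L

Flow-weighted average: C = (95400·0.1400 + 3670·220.0) / 99070 = 820800/99070 = 8.285 µg/L.
Travel time t = 16.2·1000 / 0.26 = 62310 s = 17.31 h.
Decay over the reach: 8.285·exp(−kt) = 8.285·0.8975 = 7.435 µg/L.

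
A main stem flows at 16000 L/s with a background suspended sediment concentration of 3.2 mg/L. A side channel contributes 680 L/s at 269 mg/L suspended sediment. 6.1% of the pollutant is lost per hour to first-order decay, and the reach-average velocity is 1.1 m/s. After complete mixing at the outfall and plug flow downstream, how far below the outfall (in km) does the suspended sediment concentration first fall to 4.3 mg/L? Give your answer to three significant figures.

Mass balance: C = (16000·3.200 + 680.0·269.0) / 16680 = 234100/16680 = 14.04 mg/L.
6.1%/h lost → k = −ln(1 − 0.061) = 0.06294 h⁻¹.
Set 14.04·exp(−k·t) = 4.3 → t = ln(14.04/4.3)/k = 67670 s = 18.80 h.
Distance = v·t = 1.1·67670 = 74430 m = 74.43 km.

74.4 km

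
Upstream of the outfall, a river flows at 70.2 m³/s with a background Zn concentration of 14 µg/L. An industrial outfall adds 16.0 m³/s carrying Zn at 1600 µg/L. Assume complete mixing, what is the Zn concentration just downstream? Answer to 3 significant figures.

308 µg/L

Mass balance: C = (70.20·14.00 + 16.00·1600) / 86.20 = 26580/86.20 = 308.4 µg/L.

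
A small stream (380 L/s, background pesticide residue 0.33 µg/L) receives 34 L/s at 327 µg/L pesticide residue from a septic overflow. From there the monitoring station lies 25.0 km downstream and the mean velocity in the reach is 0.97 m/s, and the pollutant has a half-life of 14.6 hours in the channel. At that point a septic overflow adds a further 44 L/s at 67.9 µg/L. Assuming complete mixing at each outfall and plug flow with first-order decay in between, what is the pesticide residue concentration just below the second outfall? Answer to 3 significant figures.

24.0 µg/L

Flow-weighted average: C = (380.0·0.3300 + 34.00·327.0) / 414.0 = 11240/414.0 = 27.16 µg/L; combined flow 414.0 L/s.
Travel time t = 25.0·1000 / 0.97 = 25770 s = 7.159 h.
Half-life 14.6 h → k = ln 2 / 14.6 = 0.04748 h⁻¹ = 1.139 d⁻¹.
Applying C = C₀e^(−kt): 27.16 × 0.7118 = 19.33 µg/L.
At the second outfall, C = (414.0·19.33 + 44.00·67.90) / (414.0 + 44.00) = 24.00 µg/L.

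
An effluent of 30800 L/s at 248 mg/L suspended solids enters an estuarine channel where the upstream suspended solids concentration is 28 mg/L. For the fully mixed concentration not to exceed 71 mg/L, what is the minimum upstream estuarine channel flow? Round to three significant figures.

Set C_mix = 71: (Q·28.00 + 30800·248.0) / (Q + 30800) = 71
→ Q = 30800·(248.0 − 71)/(71 − 28.00) = 126800 L/s.

127000 L/s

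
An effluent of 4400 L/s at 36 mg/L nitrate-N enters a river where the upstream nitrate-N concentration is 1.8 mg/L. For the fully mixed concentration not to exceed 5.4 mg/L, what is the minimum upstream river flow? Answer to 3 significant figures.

37400 L/s

Set C_mix = 5.4: (Q·1.800 + 4400·36.00) / (Q + 4400) = 5.4
→ Q = 4400·(36.00 − 5.4)/(5.4 − 1.800) = 37400 L/s.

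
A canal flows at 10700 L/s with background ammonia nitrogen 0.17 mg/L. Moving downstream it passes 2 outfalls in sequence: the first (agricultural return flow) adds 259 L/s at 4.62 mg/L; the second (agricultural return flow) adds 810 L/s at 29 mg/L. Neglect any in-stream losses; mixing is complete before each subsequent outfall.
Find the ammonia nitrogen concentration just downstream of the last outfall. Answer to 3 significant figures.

2.25 mg/L

Below outfall 1: Q → 10960 L/s, C = (10700·0.1700 + 259.0·4.620)/10960 = 0.2752 mg/L.
Below outfall 2: Q → 11770 L/s, C = (10960·0.2752 + 810.0·29.00)/11770 = 2.252 mg/L.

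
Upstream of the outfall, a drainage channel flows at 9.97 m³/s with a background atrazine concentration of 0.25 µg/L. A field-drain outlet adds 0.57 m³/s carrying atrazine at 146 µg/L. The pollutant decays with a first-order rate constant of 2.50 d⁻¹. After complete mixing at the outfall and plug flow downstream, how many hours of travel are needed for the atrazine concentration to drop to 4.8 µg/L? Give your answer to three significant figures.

5.06 h

Flow-weighted average: C = (9.970·0.2500 + 0.5700·146.0) / 10.54 = 85.71/10.54 = 8.132 µg/L.
8.132·exp(−k·t) = 4.8 → t = ln(8.132/4.8)/k = 18220 s = 5.061 h.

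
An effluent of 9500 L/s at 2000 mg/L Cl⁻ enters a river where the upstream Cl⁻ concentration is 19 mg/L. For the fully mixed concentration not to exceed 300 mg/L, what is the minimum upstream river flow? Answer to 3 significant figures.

Set C_mix = 300: (Q·19.00 + 9500·2000) / (Q + 9500) = 300
→ Q = 9500·(2000 − 300)/(300 − 19.00) = 57470 L/s.

57500 L/s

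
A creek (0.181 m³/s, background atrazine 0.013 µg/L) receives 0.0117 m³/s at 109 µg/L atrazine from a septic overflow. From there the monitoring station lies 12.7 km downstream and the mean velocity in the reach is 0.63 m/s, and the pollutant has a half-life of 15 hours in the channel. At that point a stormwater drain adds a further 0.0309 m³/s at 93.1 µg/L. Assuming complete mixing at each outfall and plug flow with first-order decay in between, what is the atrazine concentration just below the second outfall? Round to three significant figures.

17.3 µg/L

Flow-weighted average: C = (0.1810·0.01300 + 0.01170·109.0) / 0.1927 = 1.278/0.1927 = 6.630 µg/L; combined flow 0.1927 m³/s.
Travel time t = 12.7·1000 / 0.63 = 20160 s = 5.600 h.
Half-life 15 h → k = ln 2 / 15 = 0.04621 h⁻¹ = 1.109 d⁻¹.
Decay over the reach: 6.630·exp(−kt) = 6.630·0.7720 = 5.119 µg/L.
Second outfall: C = (0.1927·5.119 + 0.03090·93.10)/0.2236 = 17.28 µg/L.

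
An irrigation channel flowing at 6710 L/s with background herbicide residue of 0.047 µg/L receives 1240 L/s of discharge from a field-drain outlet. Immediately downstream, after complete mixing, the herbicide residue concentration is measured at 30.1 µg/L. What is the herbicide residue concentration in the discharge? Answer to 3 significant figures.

193 µg/L

Mass balance: 6710·0.04700 + 1240·Cₑ = 7950·30.10
→ Cₑ = (7950·30.10 − 6710·0.04700) / 1240 = 192.7 µg/L.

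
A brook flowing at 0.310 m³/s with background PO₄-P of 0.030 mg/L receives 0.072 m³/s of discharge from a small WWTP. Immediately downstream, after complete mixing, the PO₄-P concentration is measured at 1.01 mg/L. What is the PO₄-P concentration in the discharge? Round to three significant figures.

Mass balance: 0.3100·0.03000 + 0.07200·Cₑ = 0.3820·1.010
→ Cₑ = (0.3820·1.010 − 0.3100·0.03000) / 0.07200 = 5.229 mg/L.

5.23 mg/L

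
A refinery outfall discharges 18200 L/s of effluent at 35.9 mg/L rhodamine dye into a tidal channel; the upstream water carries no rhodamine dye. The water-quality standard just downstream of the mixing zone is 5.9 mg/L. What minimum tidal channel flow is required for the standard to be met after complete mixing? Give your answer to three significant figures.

Set C_mix = 5.9: (Q·0 + 18200·35.90) / (Q + 18200) = 5.9
→ Q = 18200·(35.90 − 5.9)/(5.9 − 0) = 92540 L/s.

92500 L/s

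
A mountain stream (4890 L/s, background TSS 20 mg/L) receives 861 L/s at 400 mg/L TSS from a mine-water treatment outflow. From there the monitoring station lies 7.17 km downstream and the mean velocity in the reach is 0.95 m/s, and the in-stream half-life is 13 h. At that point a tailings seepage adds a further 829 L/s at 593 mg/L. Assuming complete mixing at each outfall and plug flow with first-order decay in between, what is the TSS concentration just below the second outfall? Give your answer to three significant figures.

135 mg/L

Flow-weighted average: C = (4890·20.00 + 861.0·400.0) / 5751 = 442200/5751 = 76.89 mg/L; combined flow 5751 L/s.
Travel time t = 7.17·1000 / 0.95 = 7547 s = 2.096 h.
Half-life 13 h → k = ln 2 / 13 = 0.05332 h⁻¹ = 1.280 d⁻¹.
After decay, C = 76.89 × e^(−kt) = 76.89 × 0.8942 = 68.76 mg/L.
Second outfall: C = (5751·68.76 + 829.0·593.0)/6580 = 134.8 mg/L.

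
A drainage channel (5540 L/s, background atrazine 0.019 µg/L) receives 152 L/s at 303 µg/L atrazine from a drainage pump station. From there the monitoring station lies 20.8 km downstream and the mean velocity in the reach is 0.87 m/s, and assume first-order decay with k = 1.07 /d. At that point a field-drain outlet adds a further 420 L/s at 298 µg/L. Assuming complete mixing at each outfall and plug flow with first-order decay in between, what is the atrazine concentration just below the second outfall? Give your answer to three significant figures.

Mixed concentration C = ΣQC/ΣQ = (5540·0.01900 + 152.0·303.0) / 5692 = 46160/5692 = 8.110 µg/L; combined flow 5692 L/s.
Travel time t = 20.8·1000 / 0.87 = 23910 s = 6.641 h.
First-order decay: C = 8.110·exp(−k·t) = 8.110·0.7437 = 6.032 µg/L.
Second outfall: C = (5692·6.032 + 420.0·298.0)/6112 = 26.09 µg/L.

26.1 µg/L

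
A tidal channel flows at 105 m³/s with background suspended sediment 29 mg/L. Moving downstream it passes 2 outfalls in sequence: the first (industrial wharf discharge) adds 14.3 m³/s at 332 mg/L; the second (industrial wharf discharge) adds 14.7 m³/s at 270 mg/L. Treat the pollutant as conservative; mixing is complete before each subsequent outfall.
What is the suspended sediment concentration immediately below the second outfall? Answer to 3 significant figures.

87.8 mg/L

After outfall 1: Q = 105.0 + 14.30 = 119.3 m³/s; C = (105.0·29.00 + 14.30·332.0)/119.3 = 65.32 mg/L.
After outfall 2: Q = 119.3 + 14.70 = 134.0 m³/s; C = (119.3·65.32 + 14.70·270.0)/134.0 = 87.77 mg/L.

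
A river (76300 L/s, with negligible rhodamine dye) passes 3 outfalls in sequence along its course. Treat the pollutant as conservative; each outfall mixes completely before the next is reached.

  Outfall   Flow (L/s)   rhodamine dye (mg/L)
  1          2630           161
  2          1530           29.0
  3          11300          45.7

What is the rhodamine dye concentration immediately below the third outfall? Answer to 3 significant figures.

10.7 mg/L

Outfall 1: combined Q = 78930 L/s; C = (76300·0 + 2630·161.0)/78930 = 5.365 mg/L.
Outfall 2: combined Q = 80460 L/s; C = (78930·5.365 + 1530·29.00)/80460 = 5.814 mg/L.
Outfall 3: combined Q = 91760 L/s; C = (80460·5.814 + 11300·45.70)/91760 = 10.73 mg/L.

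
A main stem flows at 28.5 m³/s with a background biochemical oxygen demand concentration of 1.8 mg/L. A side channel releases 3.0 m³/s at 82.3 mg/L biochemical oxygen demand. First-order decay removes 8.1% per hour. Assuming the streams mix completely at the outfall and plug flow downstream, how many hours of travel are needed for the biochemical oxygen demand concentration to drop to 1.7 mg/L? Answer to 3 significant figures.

Mixed concentration C = ΣQC/ΣQ = (28.50·1.800 + 3.000·82.30) / 31.50 = 298.2/31.50 = 9.467 mg/L.
8.1%/h lost → k = −ln(1 − 0.081) = 0.08447 h⁻¹.
9.467·exp(−k·t) = 1.7 → t = ln(9.467/1.7)/k = 73180 s = 20.33 h.

20.3 h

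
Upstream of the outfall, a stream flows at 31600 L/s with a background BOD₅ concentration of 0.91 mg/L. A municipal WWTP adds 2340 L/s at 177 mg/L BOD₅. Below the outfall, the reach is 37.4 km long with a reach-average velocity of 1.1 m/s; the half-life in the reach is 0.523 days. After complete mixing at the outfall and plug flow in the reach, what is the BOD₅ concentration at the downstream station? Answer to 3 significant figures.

7.75 mg/L

Conservation of mass: C = (31600·0.9100 + 2340·177.0) / 33940 = 442900/33940 = 13.05 mg/L.
Travel time t = 37.4·1000 / 1.1 = 34000 s = 9.444 h.
Half-life 0.523 d → k = ln 2 / 0.523 = 1.325 d⁻¹.
First-order decay: C = 13.05·exp(−k·t) = 13.05·0.5936 = 7.747 mg/L.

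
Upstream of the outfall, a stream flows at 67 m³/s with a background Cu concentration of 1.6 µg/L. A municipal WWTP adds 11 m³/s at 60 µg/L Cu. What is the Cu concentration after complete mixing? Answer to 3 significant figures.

Flow-weighted average: C = (67.00·1.600 + 11.00·60.00) / 78.00 = 767.2/78.00 = 9.836 µg/L.

9.84 µg/L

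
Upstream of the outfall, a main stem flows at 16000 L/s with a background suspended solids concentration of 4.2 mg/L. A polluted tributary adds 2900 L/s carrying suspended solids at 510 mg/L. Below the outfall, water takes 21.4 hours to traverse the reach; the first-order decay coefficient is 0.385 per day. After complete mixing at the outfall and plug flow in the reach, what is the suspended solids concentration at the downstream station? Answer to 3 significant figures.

58.0 mg/L

Mass balance: C = (16000·4.200 + 2900·510.0) / 18900 = 1546000/18900 = 81.81 mg/L.
Applying C = C₀e^(−kt): 81.81 × 0.7094 = 58.04 mg/L.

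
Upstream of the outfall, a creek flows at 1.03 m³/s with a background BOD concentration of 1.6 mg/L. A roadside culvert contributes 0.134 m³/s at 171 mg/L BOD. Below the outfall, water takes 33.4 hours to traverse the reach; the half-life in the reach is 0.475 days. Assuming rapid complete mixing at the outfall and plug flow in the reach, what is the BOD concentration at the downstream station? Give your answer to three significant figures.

2.77 mg/L

Conservation of mass: C = (1.030·1.600 + 0.1340·171.0) / 1.164 = 24.56/1.164 = 21.10 mg/L.
Half-life 0.475 d → k = ln 2 / 0.475 = 1.459 d⁻¹.
Applying C = C₀e^(−kt): 21.10 × 0.1312 = 2.769 mg/L.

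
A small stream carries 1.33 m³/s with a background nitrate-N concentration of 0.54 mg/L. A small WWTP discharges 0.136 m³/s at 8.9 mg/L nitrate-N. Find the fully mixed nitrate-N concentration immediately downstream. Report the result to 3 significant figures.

After mixing, C = (1.330·0.5400 + 0.1360·8.900) / 1.466 = 1.929/1.466 = 1.316 mg/L.

1.32 mg/L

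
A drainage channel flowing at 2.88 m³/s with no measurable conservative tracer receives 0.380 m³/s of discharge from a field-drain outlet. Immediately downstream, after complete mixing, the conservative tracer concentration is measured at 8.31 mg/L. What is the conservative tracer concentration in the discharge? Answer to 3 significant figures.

Mass balance: 2.880·0 + 0.3800·Cₑ = 3.260·8.310
→ Cₑ = (3.260·8.310 − 2.880·0) / 0.3800 = 71.29 mg/L.

71.3 mg/L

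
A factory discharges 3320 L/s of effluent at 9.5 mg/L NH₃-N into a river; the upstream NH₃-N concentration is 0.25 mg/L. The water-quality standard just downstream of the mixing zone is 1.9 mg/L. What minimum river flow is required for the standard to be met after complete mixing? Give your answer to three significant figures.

Set C_mix = 1.9: (Q·0.2500 + 3320·9.500) / (Q + 3320) = 1.9
→ Q = 3320·(9.500 − 1.9)/(1.9 − 0.2500) = 15290 L/s.

15300 L/s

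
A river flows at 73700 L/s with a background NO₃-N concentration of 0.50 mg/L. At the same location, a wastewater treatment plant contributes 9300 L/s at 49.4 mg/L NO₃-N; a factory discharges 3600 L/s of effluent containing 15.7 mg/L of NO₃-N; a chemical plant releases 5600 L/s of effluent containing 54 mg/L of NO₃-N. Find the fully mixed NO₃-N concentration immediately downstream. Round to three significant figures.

9.28 mg/L

Flow-weighted average: C = (73700·0.5000 + 9300·49.40 + 3600·15.70 + 5600·54.00) / 92200 = 855200/92200 = 9.275 mg/L.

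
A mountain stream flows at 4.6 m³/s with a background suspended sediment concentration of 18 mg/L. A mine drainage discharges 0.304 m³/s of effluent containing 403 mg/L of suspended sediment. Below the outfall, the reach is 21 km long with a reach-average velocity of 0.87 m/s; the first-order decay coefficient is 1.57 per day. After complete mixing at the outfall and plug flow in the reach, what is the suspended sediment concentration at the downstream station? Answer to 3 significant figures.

Conservation of mass: C = (4.600·18.00 + 0.3040·403.0) / 4.904 = 205.3/4.904 = 41.87 mg/L.
Travel time t = 21·1000 / 0.87 = 24140 s = 6.705 h.
Applying C = C₀e^(−kt): 41.87 × 0.6449 = 27.00 mg/L.

27.0 mg/L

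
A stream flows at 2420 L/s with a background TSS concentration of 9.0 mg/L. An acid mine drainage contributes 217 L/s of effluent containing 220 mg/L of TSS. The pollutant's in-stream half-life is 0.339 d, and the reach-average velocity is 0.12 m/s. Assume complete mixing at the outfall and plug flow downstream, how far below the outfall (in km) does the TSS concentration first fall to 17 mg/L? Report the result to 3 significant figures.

Flow-weighted average: C = (2420·9.000 + 217.0·220.0) / 2637 = 69520/2637 = 26.36 mg/L.
Half-life 0.339 d → k = ln 2 / 0.339 = 2.045 d⁻¹.
Set 26.36·exp(−k·t) = 17 → t = ln(26.36/17)/k = 18540 s = 5.150 h.
Distance = v·t = 0.12·18540 = 2225 m = 2.225 km.

2.22 km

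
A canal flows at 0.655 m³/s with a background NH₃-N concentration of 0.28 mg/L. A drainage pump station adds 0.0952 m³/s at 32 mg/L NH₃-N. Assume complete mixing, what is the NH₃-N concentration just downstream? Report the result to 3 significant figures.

4.31 mg/L

Mixed concentration C = ΣQC/ΣQ = (0.6550·0.2800 + 0.09520·32.00) / 0.7502 = 3.230/0.7502 = 4.305 mg/L.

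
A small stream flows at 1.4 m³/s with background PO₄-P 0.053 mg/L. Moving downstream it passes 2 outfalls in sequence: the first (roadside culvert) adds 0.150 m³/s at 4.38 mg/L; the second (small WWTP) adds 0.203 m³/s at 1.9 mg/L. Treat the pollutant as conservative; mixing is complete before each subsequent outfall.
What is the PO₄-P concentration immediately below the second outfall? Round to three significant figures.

0.637 mg/L

Outfall 1: combined Q = 1.550 m³/s; C = (1.400·0.05300 + 0.1500·4.380)/1.550 = 0.4717 mg/L.
Outfall 2: combined Q = 1.753 m³/s; C = (1.550·0.4717 + 0.2030·1.900)/1.753 = 0.6371 mg/L.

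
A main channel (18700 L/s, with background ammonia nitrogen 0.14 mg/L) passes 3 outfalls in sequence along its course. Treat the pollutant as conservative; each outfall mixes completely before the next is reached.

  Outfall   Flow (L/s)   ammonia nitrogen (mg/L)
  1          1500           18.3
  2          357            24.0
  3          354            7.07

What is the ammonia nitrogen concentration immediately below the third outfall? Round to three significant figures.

1.97 mg/L

After outfall 1: Q = 18700 + 1500 = 20200 L/s; C = (18700·0.1400 + 1500·18.30)/20200 = 1.489 mg/L.
After outfall 2: Q = 20200 + 357.0 = 20560 L/s; C = (20200·1.489 + 357.0·24.00)/20560 = 1.879 mg/L.
After outfall 3: Q = 20560 + 354.0 = 20910 L/s; C = (20560·1.879 + 354.0·7.070)/20910 = 1.967 mg/L.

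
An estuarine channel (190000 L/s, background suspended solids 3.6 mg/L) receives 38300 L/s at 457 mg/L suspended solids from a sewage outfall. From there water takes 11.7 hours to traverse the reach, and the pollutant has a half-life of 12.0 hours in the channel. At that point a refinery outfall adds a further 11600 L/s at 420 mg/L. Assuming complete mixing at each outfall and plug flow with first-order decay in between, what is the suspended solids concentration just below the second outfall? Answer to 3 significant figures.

Flow-weighted average: C = (190000·3.600 + 38300·457.0) / 228300 = 18190000/228300 = 79.66 mg/L; combined flow 228300 L/s.
Half-life 12.0 h → k = ln 2 / 12.0 = 0.05776 h⁻¹ = 1.386 d⁻¹.
Applying C = C₀e^(−kt): 79.66 × 0.5087 = 40.53 mg/L.
At the second outfall, C = (228300·40.53 + 11600·420.0) / (228300 + 11600) = 58.88 mg/L.

58.9 mg/L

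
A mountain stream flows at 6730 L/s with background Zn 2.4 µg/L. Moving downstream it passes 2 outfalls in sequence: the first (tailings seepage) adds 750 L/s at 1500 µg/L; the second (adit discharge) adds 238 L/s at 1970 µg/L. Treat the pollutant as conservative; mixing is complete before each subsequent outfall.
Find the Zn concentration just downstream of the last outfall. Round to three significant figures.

209 µg/L

Below outfall 1: Q → 7480 L/s, C = (6730·2.400 + 750.0·1500)/7480 = 152.6 µg/L.
Below outfall 2: Q → 7718 L/s, C = (7480·152.6 + 238.0·1970)/7718 = 208.6 µg/L.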